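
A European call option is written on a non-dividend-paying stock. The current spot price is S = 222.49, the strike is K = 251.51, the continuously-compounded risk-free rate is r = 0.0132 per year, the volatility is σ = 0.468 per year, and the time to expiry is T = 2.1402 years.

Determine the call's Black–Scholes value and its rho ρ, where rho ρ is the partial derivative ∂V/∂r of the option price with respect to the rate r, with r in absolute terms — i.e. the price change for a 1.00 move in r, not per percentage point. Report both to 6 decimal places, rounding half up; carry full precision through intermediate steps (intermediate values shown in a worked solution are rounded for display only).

price = 52.115629
ρ = 165.131712

σ√T = 0.468·√2.1402 = 0.684657
d₁ = (ln(S/K) + (r+σ²/2)T) / (σ√T) = (ln(222.49/251.51) + (0.0132+0.468²/2)·2.1402) / 0.684657 = (-0.122601 + 0.262628) / 0.684657 = 0.204522
d₂ = d₁ − σ√T = 0.204522 − 0.684657 = -0.480135
e^{−rT} = e^{−0.0132·2.1402} = 0.972145
N(d₁) = 0.581027,  N(d₂) = 0.315566
Call price V = S·N(d₁) − K·e^{−rT}·N(d₂) = 129.272769 − 77.157140 = 52.115629
ρ = K·T·e^{−rT}·N(d₂) = 165.131712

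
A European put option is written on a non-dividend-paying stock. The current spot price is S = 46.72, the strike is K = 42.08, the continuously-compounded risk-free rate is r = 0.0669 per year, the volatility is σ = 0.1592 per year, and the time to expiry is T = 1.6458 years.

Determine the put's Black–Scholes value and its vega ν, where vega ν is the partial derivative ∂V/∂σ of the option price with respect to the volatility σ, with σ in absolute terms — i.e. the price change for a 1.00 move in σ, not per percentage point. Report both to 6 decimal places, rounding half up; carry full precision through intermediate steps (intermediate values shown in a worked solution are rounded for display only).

price = 0.644874
ν = 12.295244

σ√T = 0.1592·√1.6458 = 0.204236
d₁ = (ln(S/K) + (r+σ²/2)T) / (σ√T) = (ln(46.72/42.08) + (0.0669+0.1592²/2)·1.6458) / 0.204236 = (0.104600 + 0.130960) / 0.204236 = 1.153373
d₂ = d₁ − σ√T = 1.153373 − 0.204236 = 0.949137
e^{−rT} = e^{−0.0669·1.6458} = 0.895741
N(−d₁) = 0.124379,  N(−d₂) = 0.171275
Put price V = K·e^{−rT}·N(−d₂) − S·N(−d₁) = 6.455846 − 5.810972 = 0.644874
φ(d₁) = (1/√(2π))·e^{−d₁²/2} = 0.205138
ν = S·φ(d₁)·√T = 12.295244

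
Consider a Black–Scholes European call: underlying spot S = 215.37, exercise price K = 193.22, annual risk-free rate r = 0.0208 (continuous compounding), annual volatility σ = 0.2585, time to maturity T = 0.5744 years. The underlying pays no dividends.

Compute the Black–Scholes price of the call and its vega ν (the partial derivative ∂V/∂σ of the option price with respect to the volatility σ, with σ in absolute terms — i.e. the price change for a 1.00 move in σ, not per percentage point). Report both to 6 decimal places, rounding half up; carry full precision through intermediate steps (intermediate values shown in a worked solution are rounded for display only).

σ√T = 0.2585·√0.5744 = 0.195915
d₁ = (ln(S/K) + (r+σ²/2)T) / (σ√T) = (ln(215.37/193.22) + (0.0208+0.2585²/2)·0.5744) / 0.195915 = (0.108528 + 0.031139) / 0.195915 = 0.712895
d₂ = d₁ − σ√T = 0.712895 − 0.195915 = 0.516980
e^{−rT} = e^{−0.0208·0.5744} = 0.988124
N(d₁) = 0.762045,  N(d₂) = 0.697415
Call price V = S·N(d₁) − K·e^{−rT}·N(d₂) = 164.121575 − 133.154132 = 30.967443
φ(d₁) = (1/√(2π))·e^{−d₁²/2} = 0.309422
ν = S·φ(d₁)·√T = 50.506116

price = 30.967443
ν = 50.506116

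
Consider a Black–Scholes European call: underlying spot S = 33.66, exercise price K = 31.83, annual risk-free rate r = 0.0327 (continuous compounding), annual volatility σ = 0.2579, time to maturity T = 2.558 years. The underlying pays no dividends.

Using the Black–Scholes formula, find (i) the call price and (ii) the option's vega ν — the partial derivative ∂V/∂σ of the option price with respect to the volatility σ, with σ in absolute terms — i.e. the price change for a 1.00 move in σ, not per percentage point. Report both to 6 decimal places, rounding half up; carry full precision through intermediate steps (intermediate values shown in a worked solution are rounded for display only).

price = 7.620602
ν = 18.517478

σ√T = 0.2579·√2.558 = 0.412479
d₁ = (ln(S/K) + (r+σ²/2)T) / (σ√T) = (ln(33.66/31.83) + (0.0327+0.2579²/2)·2.558) / 0.412479 = (0.055901 + 0.168716) / 0.412479 = 0.544554
d₂ = d₁ − σ√T = 0.544554 − 0.412479 = 0.132075
e^{−rT} = e^{−0.0327·2.558} = 0.919756
N(d₁) = 0.706970,  N(d₂) = 0.552538
Call price V = S·N(d₁) − K·e^{−rT}·N(d₂) = 23.796604 − 16.176002 = 7.620602
φ(d₁) = (1/√(2π))·e^{−d₁²/2} = 0.343968
ν = S·φ(d₁)·√T = 18.517478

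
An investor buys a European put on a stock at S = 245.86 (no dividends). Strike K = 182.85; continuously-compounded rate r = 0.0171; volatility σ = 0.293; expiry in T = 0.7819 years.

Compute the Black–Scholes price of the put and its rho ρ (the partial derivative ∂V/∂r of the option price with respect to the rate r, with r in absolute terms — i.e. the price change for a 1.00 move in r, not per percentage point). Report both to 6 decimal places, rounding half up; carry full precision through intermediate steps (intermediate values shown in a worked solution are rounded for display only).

price = 3.078894
ρ = -20.237750

σ√T = 0.293·√0.7819 = 0.259086
d₁ = (ln(S/K) + (r+σ²/2)T) / (σ√T) = (ln(245.86/182.85) + (0.0171+0.293²/2)·0.7819) / 0.259086 = (0.296096 + 0.046933) / 0.259086 = 1.324000
d₂ = d₁ − σ√T = 1.324000 − 0.259086 = 1.064914
e^{−rT} = e^{−0.0171·0.7819} = 0.986718
N(−d₁) = 0.092752,  N(−d₂) = 0.143457
Put price V = K·e^{−rT}·N(−d₂) − S·N(−d₁) = 25.882785 − 22.803892 = 3.078894
ρ = −K·T·e^{−rT}·N(−d₂) = -20.237750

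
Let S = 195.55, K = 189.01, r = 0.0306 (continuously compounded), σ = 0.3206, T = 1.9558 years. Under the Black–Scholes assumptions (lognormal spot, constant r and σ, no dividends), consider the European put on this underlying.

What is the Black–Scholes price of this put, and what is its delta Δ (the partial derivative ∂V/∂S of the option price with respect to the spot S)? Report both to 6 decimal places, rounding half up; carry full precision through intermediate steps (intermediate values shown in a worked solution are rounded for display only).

σ√T = 0.3206·√1.9558 = 0.448359
d₁ = (ln(S/K) + (r+σ²/2)T) / (σ√T) = (ln(195.55/189.01) + (0.0306+0.3206²/2)·1.9558) / 0.448359 = (0.034016 + 0.160360) / 0.448359 = 0.433529
d₂ = d₁ − σ√T = 0.433529 − 0.448359 = -0.014830
e^{−rT} = e^{−0.0306·1.9558} = 0.941908
N(−d₁) = 0.332315,  N(−d₂) = 0.505916
Put price V = K·e^{−rT}·N(−d₂) − S·N(−d₁) = 90.068277 − 64.984260 = 25.084017
Δ = −N(−d₁) = -0.332315

price = 25.084017
Δ = -0.332315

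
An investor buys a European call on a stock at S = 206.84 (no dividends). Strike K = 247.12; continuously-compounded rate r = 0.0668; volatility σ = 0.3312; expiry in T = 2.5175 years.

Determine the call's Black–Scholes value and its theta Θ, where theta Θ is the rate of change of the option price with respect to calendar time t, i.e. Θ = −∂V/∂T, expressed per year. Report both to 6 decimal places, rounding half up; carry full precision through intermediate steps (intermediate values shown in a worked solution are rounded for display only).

σ√T = 0.3312·√2.5175 = 0.525503
d₁ = (ln(S/K) + (r+σ²/2)T) / (σ√T) = (ln(206.84/247.12) + (0.0668+0.3312²/2)·2.5175) / 0.525503 = (-0.177929 + 0.306246) / 0.525503 = 0.244180
d₂ = d₁ − σ√T = 0.244180 − 0.525503 = -0.281323
e^{−rT} = e^{−0.0668·2.5175} = 0.845211
N(d₁) = 0.596454,  N(d₂) = 0.389231
Call price V = S·N(d₁) − K·e^{−rT}·N(d₂) = 123.370580 − 81.298167 = 42.072413
φ(d₁) = (1/√(2π))·e^{−d₁²/2} = 0.387225
Θ = −S·φ(d₁)·σ/(2√T) − r·K·e^{−rT}·N(d₂) = −8.359361 − 5.430718 = -13.790078

price = 42.072413
Θ = -13.790078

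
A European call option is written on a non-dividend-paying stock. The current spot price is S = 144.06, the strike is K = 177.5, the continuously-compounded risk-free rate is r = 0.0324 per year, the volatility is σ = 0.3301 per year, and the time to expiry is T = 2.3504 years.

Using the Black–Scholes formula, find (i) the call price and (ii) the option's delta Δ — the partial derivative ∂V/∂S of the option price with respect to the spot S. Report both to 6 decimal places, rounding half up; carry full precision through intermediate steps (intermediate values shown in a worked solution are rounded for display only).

price = 21.632825
Δ = 0.496428

σ√T = 0.3301·√2.3504 = 0.506077
d₁ = (ln(S/K) + (r+σ²/2)T) / (σ√T) = (ln(144.06/177.5) + (0.0324+0.3301²/2)·2.3504) / 0.506077 = (-0.208741 + 0.204210) / 0.506077 = -0.008953
d₂ = d₁ − σ√T = -0.008953 − 0.506077 = -0.515030
e^{−rT} = e^{−0.0324·2.3504} = 0.926674
N(d₁) = 0.496428,  N(d₂) = 0.303266
Call price V = S·N(d₁) − K·e^{−rT}·N(d₂) = 71.515462 − 49.882638 = 21.632825
Δ = N(d₁) = 0.496428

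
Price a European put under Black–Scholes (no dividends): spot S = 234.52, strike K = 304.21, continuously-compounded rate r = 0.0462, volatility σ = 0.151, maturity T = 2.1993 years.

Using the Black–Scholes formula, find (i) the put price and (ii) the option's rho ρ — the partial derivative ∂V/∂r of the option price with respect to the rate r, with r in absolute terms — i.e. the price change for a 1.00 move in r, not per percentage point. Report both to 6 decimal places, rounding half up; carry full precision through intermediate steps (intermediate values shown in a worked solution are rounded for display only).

σ√T = 0.151·√2.1993 = 0.223934
d₁ = (ln(S/K) + (r+σ²/2)T) / (σ√T) = (ln(234.52/304.21) + (0.0462+0.151²/2)·2.1993) / 0.223934 = (-0.260177 + 0.126681) / 0.223934 = -0.596144
d₂ = d₁ − σ√T = -0.596144 − 0.223934 = -0.820077
e^{−rT} = e^{−0.0462·2.1993} = 0.903384
N(−d₁) = 0.724460,  N(−d₂) = 0.793914
Put price V = K·e^{−rT}·N(−d₂) − S·N(−d₁) = 218.182190 − 169.900456 = 48.281734
ρ = −K·T·e^{−rT}·N(−d₂) = -479.848090

price = 48.281734
ρ = -479.848090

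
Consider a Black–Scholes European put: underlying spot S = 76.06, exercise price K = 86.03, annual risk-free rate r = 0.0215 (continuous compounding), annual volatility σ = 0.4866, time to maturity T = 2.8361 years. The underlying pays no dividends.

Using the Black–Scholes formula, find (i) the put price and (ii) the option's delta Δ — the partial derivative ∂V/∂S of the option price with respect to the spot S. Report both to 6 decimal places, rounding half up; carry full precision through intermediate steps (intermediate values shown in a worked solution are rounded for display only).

σ√T = 0.4866·√2.8361 = 0.819470
d₁ = (ln(S/K) + (r+σ²/2)T) / (σ√T) = (ln(76.06/86.03) + (0.0215+0.4866²/2)·2.8361) / 0.819470 = (-0.123174 + 0.396741) / 0.819470 = 0.333835
d₂ = d₁ − σ√T = 0.333835 − 0.819470 = -0.485634
e^{−rT} = e^{−0.0215·2.8361} = 0.940846
N(−d₁) = 0.369252,  N(−d₂) = 0.686387
Put price V = K·e^{−rT}·N(−d₂) − S·N(−d₁) = 55.556803 − 28.085303 = 27.471500
Δ = −N(−d₁) = -0.369252

price = 27.471500
Δ = -0.369252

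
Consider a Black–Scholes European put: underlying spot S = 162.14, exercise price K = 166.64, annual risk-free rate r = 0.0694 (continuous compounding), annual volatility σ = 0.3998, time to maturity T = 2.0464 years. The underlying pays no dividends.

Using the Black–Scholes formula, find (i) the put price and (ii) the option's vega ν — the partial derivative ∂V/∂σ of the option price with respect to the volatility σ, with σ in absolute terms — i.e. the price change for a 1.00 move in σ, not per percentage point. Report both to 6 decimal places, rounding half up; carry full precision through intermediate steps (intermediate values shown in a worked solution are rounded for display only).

σ√T = 0.3998·√2.0464 = 0.571924
d₁ = (ln(S/K) + (r+σ²/2)T) / (σ√T) = (ln(162.14/166.64) + (0.0694+0.3998²/2)·2.0464) / 0.571924 = (-0.027376 + 0.305568) / 0.571924 = 0.486416
d₂ = d₁ − σ√T = 0.486416 − 0.571924 = -0.085508
e^{−rT} = e^{−0.0694·2.0464} = 0.867604
N(−d₁) = 0.313336,  N(−d₂) = 0.534071
Put price V = K·e^{−rT}·N(−d₂) − S·N(−d₁) = 77.214655 − 50.804315 = 26.410340
φ(d₁) = (1/√(2π))·e^{−d₁²/2} = 0.354432
ν = S·φ(d₁)·√T = 82.208804

price = 26.410340
ν = 82.208804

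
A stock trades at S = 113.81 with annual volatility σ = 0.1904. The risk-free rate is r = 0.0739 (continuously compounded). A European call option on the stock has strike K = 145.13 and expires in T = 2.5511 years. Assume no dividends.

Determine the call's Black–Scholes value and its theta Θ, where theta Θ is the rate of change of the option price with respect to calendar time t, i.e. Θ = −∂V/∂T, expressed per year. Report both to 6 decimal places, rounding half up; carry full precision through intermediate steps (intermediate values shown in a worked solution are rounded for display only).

σ√T = 0.1904·√2.5511 = 0.304110
d₁ = (ln(S/K) + (r+σ²/2)T) / (σ√T) = (ln(113.81/145.13) + (0.0739+0.1904²/2)·2.5511) / 0.304110 = (-0.243100 + 0.234768) / 0.304110 = -0.027397
d₂ = d₁ − σ√T = -0.027397 − 0.304110 = -0.331507
e^{−rT} = e^{−0.0739·2.5511} = 0.828179
N(d₁) = 0.489071,  N(d₂) = 0.370131
Call price V = S·N(d₁) − K·e^{−rT}·N(d₂) = 55.661223 − 44.487333 = 11.173889
φ(d₁) = (1/√(2π))·e^{−d₁²/2} = 0.398793
Θ = −S·φ(d₁)·σ/(2√T) − r·K·e^{−rT}·N(d₂) = −2.705208 − 3.287614 = -5.992822

price = 11.173889
Θ = -5.992822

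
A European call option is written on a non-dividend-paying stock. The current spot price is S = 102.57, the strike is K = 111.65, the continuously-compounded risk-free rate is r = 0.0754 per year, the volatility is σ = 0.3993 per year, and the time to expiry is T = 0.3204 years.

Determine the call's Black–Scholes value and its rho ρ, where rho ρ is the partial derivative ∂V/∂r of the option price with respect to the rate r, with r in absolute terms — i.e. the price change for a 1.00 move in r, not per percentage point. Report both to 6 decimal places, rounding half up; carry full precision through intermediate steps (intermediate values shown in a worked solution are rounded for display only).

σ√T = 0.3993·√0.3204 = 0.226019
d₁ = (ln(S/K) + (r+σ²/2)T) / (σ√T) = (ln(102.57/111.65) + (0.0754+0.3993²/2)·0.3204) / 0.226019 = (-0.084823 + 0.049701) / 0.226019 = -0.155398
d₂ = d₁ − σ√T = -0.155398 − 0.226019 = -0.381417
e^{−rT} = e^{−0.0754·0.3204} = 0.976131
N(d₁) = 0.438254,  N(d₂) = 0.351447
Call price V = S·N(d₁) − K·e^{−rT}·N(d₂) = 44.951689 − 38.302450 = 6.649239
ρ = K·T·e^{−rT}·N(d₂) = 12.272105

price = 6.649239
ρ = 12.272105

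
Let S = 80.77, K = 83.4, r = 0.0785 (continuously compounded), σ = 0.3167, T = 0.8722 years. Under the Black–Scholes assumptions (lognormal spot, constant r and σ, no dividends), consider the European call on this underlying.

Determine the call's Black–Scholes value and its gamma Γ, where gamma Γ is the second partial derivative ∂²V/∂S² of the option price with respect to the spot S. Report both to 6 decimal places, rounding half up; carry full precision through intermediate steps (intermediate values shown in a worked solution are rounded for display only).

price = 10.840720
Γ = 0.016097

σ√T = 0.3167·√0.8722 = 0.295771
d₁ = (ln(S/K) + (r+σ²/2)T) / (σ√T) = (ln(80.77/83.4) + (0.0785+0.3167²/2)·0.8722) / 0.295771 = (-0.032043 + 0.112208) / 0.295771 = 0.271038
d₂ = d₁ − σ√T = 0.271038 − 0.295771 = -0.024733
e^{−rT} = e^{−0.0785·0.8722} = 0.933824
N(d₁) = 0.606819,  N(d₂) = 0.490134
Call price V = S·N(d₁) − K·e^{−rT}·N(d₂) = 49.012786 − 38.172066 = 10.840720
φ(d₁) = (1/√(2π))·e^{−d₁²/2} = 0.384555
Γ = φ(d₁) / (S·σ·√T) = 0.016097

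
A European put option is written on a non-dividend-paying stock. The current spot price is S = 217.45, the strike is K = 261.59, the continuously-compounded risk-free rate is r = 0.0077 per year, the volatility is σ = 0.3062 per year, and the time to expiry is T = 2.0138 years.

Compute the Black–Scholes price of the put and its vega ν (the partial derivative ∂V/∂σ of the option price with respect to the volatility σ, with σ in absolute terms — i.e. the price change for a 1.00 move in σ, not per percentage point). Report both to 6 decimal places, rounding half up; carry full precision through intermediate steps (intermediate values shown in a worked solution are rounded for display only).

σ√T = 0.3062·√2.0138 = 0.434524
d₁ = (ln(S/K) + (r+σ²/2)T) / (σ√T) = (ln(217.45/261.59) + (0.0077+0.3062²/2)·2.0138) / 0.434524 = (-0.184809 + 0.109912) / 0.434524 = -0.172368
d₂ = d₁ − σ√T = -0.172368 − 0.434524 = -0.606891
e^{−rT} = e^{−0.0077·2.0138} = 0.984613
N(−d₁) = 0.568426,  N(−d₂) = 0.728038
Put price V = K·e^{−rT}·N(−d₂) − S·N(−d₁) = 187.517229 − 123.604181 = 63.913048
φ(d₁) = (1/√(2π))·e^{−d₁²/2} = 0.393060
ν = S·φ(d₁)·√T = 121.290299

price = 63.913048
ν = 121.290299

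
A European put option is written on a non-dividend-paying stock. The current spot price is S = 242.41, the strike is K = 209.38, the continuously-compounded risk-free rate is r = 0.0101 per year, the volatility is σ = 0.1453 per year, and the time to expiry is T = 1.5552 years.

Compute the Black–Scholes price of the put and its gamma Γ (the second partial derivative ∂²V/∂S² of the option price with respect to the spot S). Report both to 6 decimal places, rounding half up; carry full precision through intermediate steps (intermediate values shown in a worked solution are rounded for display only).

σ√T = 0.1453·√1.5552 = 0.181200
d₁ = (ln(S/K) + (r+σ²/2)T) / (σ√T) = (ln(242.41/209.38) + (0.0101+0.1453²/2)·1.5552) / 0.181200 = (0.146480 + 0.032124) / 0.181200 = 0.985672
d₂ = d₁ − σ√T = 0.985672 − 0.181200 = 0.804472
e^{−rT} = e^{−0.0101·1.5552} = 0.984415
N(−d₁) = 0.162147,  N(−d₂) = 0.210562
Put price V = K·e^{−rT}·N(−d₂) − S·N(−d₁) = 43.400430 − 39.306061 = 4.094370
φ(d₁) = (1/√(2π))·e^{−d₁²/2} = 0.245437
Γ = φ(d₁) / (S·σ·√T) = 0.005588

price = 4.094370
Γ = 0.005588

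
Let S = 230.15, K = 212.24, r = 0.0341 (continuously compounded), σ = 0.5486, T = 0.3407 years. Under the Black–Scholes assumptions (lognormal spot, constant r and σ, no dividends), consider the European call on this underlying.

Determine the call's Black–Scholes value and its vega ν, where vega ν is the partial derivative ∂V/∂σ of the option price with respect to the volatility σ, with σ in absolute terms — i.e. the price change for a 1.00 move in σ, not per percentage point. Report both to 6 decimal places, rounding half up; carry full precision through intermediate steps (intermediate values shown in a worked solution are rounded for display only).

price = 39.313374
ν = 48.445635

σ√T = 0.5486·√0.3407 = 0.320215
d₁ = (ln(S/K) + (r+σ²/2)T) / (σ√T) = (ln(230.15/212.24) + (0.0341+0.5486²/2)·0.3407) / 0.320215 = (0.081014 + 0.062887) / 0.320215 = 0.449386
d₂ = d₁ − σ√T = 0.449386 − 0.320215 = 0.129171
e^{−rT} = e^{−0.0341·0.3407} = 0.988449
N(d₁) = 0.673423,  N(d₂) = 0.551389
Call price V = S·N(d₁) − K·e^{−rT}·N(d₂) = 154.988417 − 115.675044 = 39.313374
φ(d₁) = (1/√(2π))·e^{−d₁²/2} = 0.360626
ν = S·φ(d₁)·√T = 48.445635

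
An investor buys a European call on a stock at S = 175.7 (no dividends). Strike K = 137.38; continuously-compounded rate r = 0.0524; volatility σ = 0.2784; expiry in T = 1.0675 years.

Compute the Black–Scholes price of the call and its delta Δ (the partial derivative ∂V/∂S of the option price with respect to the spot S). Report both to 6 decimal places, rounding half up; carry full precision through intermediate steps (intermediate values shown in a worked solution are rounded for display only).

σ√T = 0.2784·√1.0675 = 0.287643
d₁ = (ln(S/K) + (r+σ²/2)T) / (σ√T) = (ln(175.7/137.38) + (0.0524+0.2784²/2)·1.0675) / 0.287643 = (0.246027 + 0.097306) / 0.287643 = 1.193611
d₂ = d₁ − σ√T = 1.193611 − 0.287643 = 0.905968
e^{−rT} = e^{−0.0524·1.0675} = 0.945599
N(d₁) = 0.883685,  N(d₂) = 0.817524
Call price V = S·N(d₁) − K·e^{−rT}·N(d₂) = 155.263436 − 106.201518 = 49.061917
Δ = N(d₁) = 0.883685

price = 49.061917
Δ = 0.883685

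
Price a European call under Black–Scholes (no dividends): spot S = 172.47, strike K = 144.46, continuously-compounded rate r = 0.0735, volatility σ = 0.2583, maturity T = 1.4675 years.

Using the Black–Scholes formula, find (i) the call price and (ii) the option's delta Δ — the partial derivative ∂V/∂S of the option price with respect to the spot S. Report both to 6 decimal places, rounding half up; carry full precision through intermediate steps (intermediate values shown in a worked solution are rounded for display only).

σ√T = 0.2583·√1.4675 = 0.312906
d₁ = (ln(S/K) + (r+σ²/2)T) / (σ√T) = (ln(172.47/144.46) + (0.0735+0.2583²/2)·1.4675) / 0.312906 = (0.177221 + 0.156816) / 0.312906 = 1.067532
d₂ = d₁ − σ√T = 1.067532 − 0.312906 = 0.754626
e^{−rT} = e^{−0.0735·1.4675} = 0.897752
N(d₁) = 0.857134,  N(d₂) = 0.774763
Call price V = S·N(d₁) − K·e^{−rT}·N(d₂) = 147.829936 − 100.478509 = 47.351427
Δ = N(d₁) = 0.857134

price = 47.351427
Δ = 0.857134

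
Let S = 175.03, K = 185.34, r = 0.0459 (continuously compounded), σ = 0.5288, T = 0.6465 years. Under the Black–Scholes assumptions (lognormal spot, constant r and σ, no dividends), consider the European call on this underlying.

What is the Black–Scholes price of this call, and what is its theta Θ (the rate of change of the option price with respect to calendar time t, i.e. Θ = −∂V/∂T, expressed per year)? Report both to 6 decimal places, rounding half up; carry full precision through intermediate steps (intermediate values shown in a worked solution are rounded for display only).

σ√T = 0.5288·√0.6465 = 0.425183
d₁ = (ln(S/K) + (r+σ²/2)T) / (σ√T) = (ln(175.03/185.34) + (0.0459+0.5288²/2)·0.6465) / 0.425183 = (-0.057235 + 0.120065) / 0.425183 = 0.147772
d₂ = d₁ − σ√T = 0.147772 − 0.425183 = -0.277411
e^{−rT} = e^{−0.0459·0.6465} = 0.970762
N(d₁) = 0.558739,  N(d₂) = 0.390732
Call price V = S·N(d₁) − K·e^{−rT}·N(d₂) = 97.796003 − 70.300913 = 27.495089
φ(d₁) = (1/√(2π))·e^{−d₁²/2} = 0.394610
Θ = −S·φ(d₁)·σ/(2√T) − r·K·e^{−rT}·N(d₂) = −22.712138 − 3.226812 = -25.938950

price = 27.495089
Θ = -25.938950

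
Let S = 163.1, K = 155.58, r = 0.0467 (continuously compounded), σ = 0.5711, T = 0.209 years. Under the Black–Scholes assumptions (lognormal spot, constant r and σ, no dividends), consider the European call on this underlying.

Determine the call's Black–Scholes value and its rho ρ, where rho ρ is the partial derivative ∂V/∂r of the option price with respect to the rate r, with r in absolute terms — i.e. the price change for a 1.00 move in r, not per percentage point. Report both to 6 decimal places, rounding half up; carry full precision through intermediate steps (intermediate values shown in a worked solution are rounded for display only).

σ√T = 0.5711·√0.209 = 0.261087
d₁ = (ln(S/K) + (r+σ²/2)T) / (σ√T) = (ln(163.1/155.58) + (0.0467+0.5711²/2)·0.209) / 0.261087 = (0.047203 + 0.043844) / 0.261087 = 0.348723
d₂ = d₁ − σ√T = 0.348723 − 0.261087 = 0.087636
e^{−rT} = e^{−0.0467·0.209} = 0.990287
N(d₁) = 0.636351,  N(d₂) = 0.534917
Call price V = S·N(d₁) − K·e^{−rT}·N(d₂) = 103.788885 − 82.414040 = 21.374846
ρ = K·T·e^{−rT}·N(d₂) = 17.224534

price = 21.374846
ρ = 17.224534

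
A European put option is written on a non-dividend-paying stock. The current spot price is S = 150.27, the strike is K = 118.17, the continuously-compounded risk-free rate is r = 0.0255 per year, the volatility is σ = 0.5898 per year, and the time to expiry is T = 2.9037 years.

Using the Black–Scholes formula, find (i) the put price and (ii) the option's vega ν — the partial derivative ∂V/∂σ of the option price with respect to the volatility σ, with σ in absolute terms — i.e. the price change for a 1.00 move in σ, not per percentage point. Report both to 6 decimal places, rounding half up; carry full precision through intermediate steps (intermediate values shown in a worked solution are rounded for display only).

σ√T = 0.5898·√2.9037 = 1.005034
d₁ = (ln(S/K) + (r+σ²/2)T) / (σ√T) = (ln(150.27/118.17) + (0.0255+0.5898²/2)·2.9037) / 1.005034 = (0.240309 + 0.579091) / 1.005034 = 0.815296
d₂ = d₁ − σ√T = 0.815296 − 1.005034 = -0.189738
e^{−rT} = e^{−0.0255·2.9037} = 0.928631
N(−d₁) = 0.207451,  N(−d₂) = 0.575243
Put price V = K·e^{−rT}·N(−d₂) − S·N(−d₁) = 63.124976 − 31.173721 = 31.951255
φ(d₁) = (1/√(2π))·e^{−d₁²/2} = 0.286135
ν = S·φ(d₁)·√T = 73.268744

price = 31.951255
ν = 73.268744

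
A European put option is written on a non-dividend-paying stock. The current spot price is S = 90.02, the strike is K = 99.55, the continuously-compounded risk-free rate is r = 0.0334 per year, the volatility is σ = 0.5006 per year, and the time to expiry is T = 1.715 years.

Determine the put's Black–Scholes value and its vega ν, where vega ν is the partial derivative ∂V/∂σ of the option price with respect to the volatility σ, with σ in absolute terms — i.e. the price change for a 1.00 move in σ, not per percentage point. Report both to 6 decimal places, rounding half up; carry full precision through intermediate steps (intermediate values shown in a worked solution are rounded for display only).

price = 25.684745
ν = 45.447828

σ√T = 0.5006·√1.715 = 0.655576
d₁ = (ln(S/K) + (r+σ²/2)T) / (σ√T) = (ln(90.02/99.55) + (0.0334+0.5006²/2)·1.715) / 0.655576 = (-0.100628 + 0.272171) / 0.655576 = 0.261667
d₂ = d₁ − σ√T = 0.261667 − 0.655576 = -0.393909
e^{−rT} = e^{−0.0334·1.715} = 0.944329
N(−d₁) = 0.396789,  N(−d₂) = 0.653176
Put price V = K·e^{−rT}·N(−d₂) − S·N(−d₁) = 61.403694 − 35.718949 = 25.684745
φ(d₁) = (1/√(2π))·e^{−d₁²/2} = 0.385516
ν = S·φ(d₁)·√T = 45.447828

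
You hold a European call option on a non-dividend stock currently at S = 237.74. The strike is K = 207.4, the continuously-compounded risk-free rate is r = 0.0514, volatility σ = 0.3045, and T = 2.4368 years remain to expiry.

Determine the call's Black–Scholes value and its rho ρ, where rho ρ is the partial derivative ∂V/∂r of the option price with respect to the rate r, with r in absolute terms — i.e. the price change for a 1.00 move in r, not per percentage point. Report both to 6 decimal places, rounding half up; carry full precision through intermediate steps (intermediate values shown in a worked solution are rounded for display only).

price = 72.592932
ρ = 277.740886

σ√T = 0.3045·√2.4368 = 0.475332
d₁ = (ln(S/K) + (r+σ²/2)T) / (σ√T) = (ln(237.74/207.4) + (0.0514+0.3045²/2)·2.4368) / 0.475332 = (0.136528 + 0.238222) / 0.475332 = 0.788396
d₂ = d₁ − σ√T = 0.788396 − 0.475332 = 0.313064
e^{−rT} = e^{−0.0514·2.4368} = 0.882275
N(d₁) = 0.784768,  N(d₂) = 0.622884
Call price V = S·N(d₁) − K·e^{−rT}·N(d₂) = 186.570643 − 113.977711 = 72.592932
ρ = K·T·e^{−rT}·N(d₂) = 277.740886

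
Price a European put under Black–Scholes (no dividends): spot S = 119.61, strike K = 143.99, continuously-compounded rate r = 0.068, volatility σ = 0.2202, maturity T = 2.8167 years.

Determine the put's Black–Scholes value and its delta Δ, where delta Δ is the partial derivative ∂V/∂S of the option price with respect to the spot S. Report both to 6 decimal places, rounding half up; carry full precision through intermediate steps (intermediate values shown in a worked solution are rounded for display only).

price = 17.124916
Δ = -0.420313

σ√T = 0.2202·√2.8167 = 0.369562
d₁ = (ln(S/K) + (r+σ²/2)T) / (σ√T) = (ln(119.61/143.99) + (0.068+0.2202²/2)·2.8167) / 0.369562 = (-0.185507 + 0.259824) / 0.369562 = 0.201093
d₂ = d₁ − σ√T = 0.201093 − 0.369562 = -0.168469
e^{−rT} = e^{−0.068·2.8167} = 0.825690
N(−d₁) = 0.420313,  N(−d₂) = 0.566893
Put price V = K·e^{−rT}·N(−d₂) − S·N(−d₁) = 67.398552 − 50.273636 = 17.124916
Δ = −N(−d₁) = -0.420313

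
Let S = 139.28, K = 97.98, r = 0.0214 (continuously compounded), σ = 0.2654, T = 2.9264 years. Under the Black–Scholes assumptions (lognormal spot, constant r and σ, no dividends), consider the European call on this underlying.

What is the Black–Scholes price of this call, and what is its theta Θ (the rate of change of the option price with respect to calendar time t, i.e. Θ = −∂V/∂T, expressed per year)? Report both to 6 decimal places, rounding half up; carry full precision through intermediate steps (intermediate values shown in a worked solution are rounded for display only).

price = 52.212407
Θ = -3.735582

σ√T = 0.2654·√2.9264 = 0.454012
d₁ = (ln(S/K) + (r+σ²/2)T) / (σ√T) = (ln(139.28/97.98) + (0.0214+0.2654²/2)·2.9264) / 0.454012 = (0.351723 + 0.165689) / 0.454012 = 1.139642
d₂ = d₁ − σ√T = 1.139642 − 0.454012 = 0.685629
e^{−rT} = e^{−0.0214·2.9264} = 0.939296
N(d₁) = 0.872782,  N(d₂) = 0.753527
Call price V = S·N(d₁) − K·e^{−rT}·N(d₂) = 121.561105 − 69.348698 = 52.212407
φ(d₁) = (1/√(2π))·e^{−d₁²/2} = 0.208393
Θ = −S·φ(d₁)·σ/(2√T) − r·K·e^{−rT}·N(d₂) = −2.251519 − 1.484062 = -3.735582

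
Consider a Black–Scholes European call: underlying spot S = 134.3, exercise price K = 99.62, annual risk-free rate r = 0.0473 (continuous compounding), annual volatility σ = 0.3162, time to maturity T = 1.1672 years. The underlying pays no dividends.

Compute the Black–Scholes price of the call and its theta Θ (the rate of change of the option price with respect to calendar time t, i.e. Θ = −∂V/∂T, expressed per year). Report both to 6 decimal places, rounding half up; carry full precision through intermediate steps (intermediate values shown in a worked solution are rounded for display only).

σ√T = 0.3162·√1.1672 = 0.341613
d₁ = (ln(S/K) + (r+σ²/2)T) / (σ√T) = (ln(134.3/99.62) + (0.0473+0.3162²/2)·1.1672) / 0.341613 = (0.298713 + 0.113558) / 0.341613 = 1.206837
d₂ = d₁ − σ√T = 1.206837 − 0.341613 = 0.865224
e^{−rT} = e^{−0.0473·1.1672} = 0.946288
N(d₁) = 0.886253,  N(d₂) = 0.806542
Call price V = S·N(d₁) − K·e^{−rT}·N(d₂) = 119.023727 − 76.032075 = 42.991652
φ(d₁) = (1/√(2π))·e^{−d₁²/2} = 0.192595
Θ = −S·φ(d₁)·σ/(2√T) − r·K·e^{−rT}·N(d₂) = −3.785121 − 3.596317 = -7.381438

price = 42.991652
Θ = -7.381438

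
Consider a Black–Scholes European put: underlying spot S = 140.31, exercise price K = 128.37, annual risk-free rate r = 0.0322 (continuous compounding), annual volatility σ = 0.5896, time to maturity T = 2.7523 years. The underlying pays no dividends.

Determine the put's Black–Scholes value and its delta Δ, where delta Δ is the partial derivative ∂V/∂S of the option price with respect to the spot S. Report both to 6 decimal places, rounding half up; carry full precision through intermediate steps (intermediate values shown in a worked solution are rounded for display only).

σ√T = 0.5896·√2.7523 = 0.978150
d₁ = (ln(S/K) + (r+σ²/2)T) / (σ√T) = (ln(140.31/128.37) + (0.0322+0.5896²/2)·2.7523) / 0.978150 = (0.088938 + 0.567013) / 0.978150 = 0.670603
d₂ = d₁ − σ√T = 0.670603 − 0.978150 = -0.307547
e^{−rT} = e^{−0.0322·2.7523} = 0.915190
N(−d₁) = 0.251237,  N(−d₂) = 0.620786
Put price V = K·e^{−rT}·N(−d₂) − S·N(−d₁) = 72.931779 − 35.251030 = 37.680749
Δ = −N(−d₁) = -0.251237

price = 37.680749
Δ = -0.251237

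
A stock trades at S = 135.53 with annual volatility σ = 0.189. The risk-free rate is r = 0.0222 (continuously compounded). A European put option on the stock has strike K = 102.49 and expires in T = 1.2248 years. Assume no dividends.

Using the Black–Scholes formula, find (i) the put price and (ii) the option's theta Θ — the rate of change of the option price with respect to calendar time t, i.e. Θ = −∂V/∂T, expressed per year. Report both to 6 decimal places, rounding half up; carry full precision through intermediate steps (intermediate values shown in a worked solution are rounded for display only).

price = 0.766968
Θ = -1.153157

σ√T = 0.189·√1.2248 = 0.209168
d₁ = (ln(S/K) + (r+σ²/2)T) / (σ√T) = (ln(135.53/102.49) + (0.0222+0.189²/2)·1.2248) / 0.209168 = (0.279428 + 0.049066) / 0.209168 = 1.570482
d₂ = d₁ − σ√T = 1.570482 − 0.209168 = 1.361314
e^{−rT} = e^{−0.0222·1.2248} = 0.973176
N(−d₁) = 0.058152,  N(−d₂) = 0.086707
Put price V = K·e^{−rT}·N(−d₂) − S·N(−d₁) = 8.648246 − 7.881278 = 0.766968
φ(d₁) = (1/√(2π))·e^{−d₁²/2} = 0.116235
Θ = −S·φ(d₁)·σ/(2√T) + r·K·e^{−rT}·N(−d₂) = −1.345148 + 0.191991 = -1.153157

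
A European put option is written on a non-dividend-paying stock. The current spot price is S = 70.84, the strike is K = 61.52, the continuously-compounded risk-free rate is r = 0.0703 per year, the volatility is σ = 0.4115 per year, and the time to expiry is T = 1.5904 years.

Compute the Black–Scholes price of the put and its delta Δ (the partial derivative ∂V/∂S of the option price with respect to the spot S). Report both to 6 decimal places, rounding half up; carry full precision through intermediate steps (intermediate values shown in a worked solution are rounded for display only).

σ√T = 0.4115·√1.5904 = 0.518947
d₁ = (ln(S/K) + (r+σ²/2)T) / (σ√T) = (ln(70.84/61.52) + (0.0703+0.4115²/2)·1.5904) / 0.518947 = (0.141061 + 0.246458) / 0.518947 = 0.746742
d₂ = d₁ − σ√T = 0.746742 − 0.518947 = 0.227795
e^{−rT} = e^{−0.0703·1.5904} = 0.894219
N(−d₁) = 0.227610,  N(−d₂) = 0.409903
Put price V = K·e^{−rT}·N(−d₂) − S·N(−d₁) = 22.549703 − 16.123865 = 6.425838
Δ = −N(−d₁) = -0.227610

price = 6.425838
Δ = -0.227610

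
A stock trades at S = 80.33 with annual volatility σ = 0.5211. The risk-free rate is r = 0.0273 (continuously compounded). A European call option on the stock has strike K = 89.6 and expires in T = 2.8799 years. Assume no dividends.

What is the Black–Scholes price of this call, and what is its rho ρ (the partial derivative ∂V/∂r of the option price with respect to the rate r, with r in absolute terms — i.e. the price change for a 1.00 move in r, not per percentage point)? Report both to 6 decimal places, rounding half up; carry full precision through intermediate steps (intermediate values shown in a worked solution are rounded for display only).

σ√T = 0.5211·√2.8799 = 0.884321
d₁ = (ln(S/K) + (r+σ²/2)T) / (σ√T) = (ln(80.33/89.6) + (0.0273+0.5211²/2)·2.8799) / 0.884321 = (-0.109212 + 0.469633) / 0.884321 = 0.407568
d₂ = d₁ − σ√T = 0.407568 − 0.884321 = -0.476753
e^{−rT} = e^{−0.0273·2.8799} = 0.924390
N(d₁) = 0.658204,  N(d₂) = 0.316769
Call price V = S·N(d₁) − K·e^{−rT}·N(d₂) = 52.873567 − 26.236504 = 26.637063
ρ = K·T·e^{−rT}·N(d₂) = 75.558509

price = 26.637063
ρ = 75.558509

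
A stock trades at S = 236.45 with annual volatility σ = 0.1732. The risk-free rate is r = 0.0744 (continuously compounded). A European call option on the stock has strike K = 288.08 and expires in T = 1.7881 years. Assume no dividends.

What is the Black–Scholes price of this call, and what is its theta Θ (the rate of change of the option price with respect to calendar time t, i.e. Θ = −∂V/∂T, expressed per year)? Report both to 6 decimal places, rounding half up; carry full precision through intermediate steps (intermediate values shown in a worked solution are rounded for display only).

σ√T = 0.1732·√1.7881 = 0.231603
d₁ = (ln(S/K) + (r+σ²/2)T) / (σ√T) = (ln(236.45/288.08) + (0.0744+0.1732²/2)·1.7881) / 0.231603 = (-0.197501 + 0.159855) / 0.231603 = -0.162549
d₂ = d₁ − σ√T = -0.162549 − 0.231603 = -0.394152
e^{−rT} = e^{−0.0744·1.7881} = 0.875435
N(d₁) = 0.435437,  N(d₂) = 0.346734
Call price V = S·N(d₁) − K·e^{−rT}·N(d₂) = 102.958992 − 87.444757 = 15.514235
φ(d₁) = (1/√(2π))·e^{−d₁²/2} = 0.393706
Θ = −S·φ(d₁)·σ/(2√T) − r·K·e^{−rT}·N(d₂) = −6.028841 − 6.505890 = -12.534731

price = 15.514235
Θ = -12.534731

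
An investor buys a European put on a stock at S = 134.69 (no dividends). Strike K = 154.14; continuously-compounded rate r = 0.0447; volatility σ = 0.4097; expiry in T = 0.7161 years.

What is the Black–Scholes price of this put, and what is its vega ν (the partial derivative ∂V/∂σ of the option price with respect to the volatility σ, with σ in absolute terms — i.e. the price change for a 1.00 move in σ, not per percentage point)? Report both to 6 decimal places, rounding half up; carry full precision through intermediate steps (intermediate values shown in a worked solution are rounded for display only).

σ√T = 0.4097·√0.7161 = 0.346699
d₁ = (ln(S/K) + (r+σ²/2)T) / (σ√T) = (ln(134.69/154.14) + (0.0447+0.4097²/2)·0.7161) / 0.346699 = (-0.134885 + 0.092110) / 0.346699 = -0.123380
d₂ = d₁ − σ√T = -0.123380 − 0.346699 = -0.470079
e^{−rT} = e^{−0.0447·0.7161} = 0.968497
N(−d₁) = 0.549097,  N(−d₂) = 0.680851
Put price V = K·e^{−rT}·N(−d₂) − S·N(−d₁) = 101.640216 − 73.957842 = 27.682374
φ(d₁) = (1/√(2π))·e^{−d₁²/2} = 0.395917
ν = S·φ(d₁)·√T = 45.125988

price = 27.682374
ν = 45.125988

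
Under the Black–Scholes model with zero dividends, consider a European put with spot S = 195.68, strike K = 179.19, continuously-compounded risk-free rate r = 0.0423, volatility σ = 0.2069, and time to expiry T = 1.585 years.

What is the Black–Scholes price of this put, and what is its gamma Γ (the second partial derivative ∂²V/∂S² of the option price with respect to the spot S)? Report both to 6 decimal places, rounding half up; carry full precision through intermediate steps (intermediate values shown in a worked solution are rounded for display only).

price = 7.979714
Γ = 0.006015

σ√T = 0.2069·√1.585 = 0.260480
d₁ = (ln(S/K) + (r+σ²/2)T) / (σ√T) = (ln(195.68/179.19) + (0.0423+0.2069²/2)·1.585) / 0.260480 = (0.088034 + 0.100971) / 0.260480 = 0.725600
d₂ = d₁ − σ√T = 0.725600 − 0.260480 = 0.465119
e^{−rT} = e^{−0.0423·1.585} = 0.935153
N(−d₁) = 0.234042,  N(−d₂) = 0.320923
Put price V = K·e^{−rT}·N(−d₂) − S·N(−d₁) = 53.777079 − 45.797364 = 7.979714
φ(d₁) = (1/√(2π))·e^{−d₁²/2} = 0.306608
Γ = φ(d₁) / (S·σ·√T) = 0.006015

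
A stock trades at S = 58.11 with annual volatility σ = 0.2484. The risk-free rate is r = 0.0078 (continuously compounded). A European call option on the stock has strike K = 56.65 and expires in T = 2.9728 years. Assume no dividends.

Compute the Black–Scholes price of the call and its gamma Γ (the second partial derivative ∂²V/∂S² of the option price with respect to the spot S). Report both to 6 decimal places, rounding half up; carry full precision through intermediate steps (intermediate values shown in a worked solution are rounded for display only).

price = 11.059769
Γ = 0.015192

σ√T = 0.2484·√2.9728 = 0.428287
d₁ = (ln(S/K) + (r+σ²/2)T) / (σ√T) = (ln(58.11/56.65) + (0.0078+0.2484²/2)·2.9728) / 0.428287 = (0.025446 + 0.114903) / 0.428287 = 0.327697
d₂ = d₁ − σ√T = 0.327697 − 0.428287 = -0.100589
e^{−rT} = e^{−0.0078·2.9728} = 0.977079
N(d₁) = 0.628430,  N(d₂) = 0.459938
Call price V = S·N(d₁) − K·e^{−rT}·N(d₂) = 36.518049 − 25.458281 = 11.059769
φ(d₁) = (1/√(2π))·e^{−d₁²/2} = 0.378087
Γ = φ(d₁) / (S·σ·√T) = 0.015192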